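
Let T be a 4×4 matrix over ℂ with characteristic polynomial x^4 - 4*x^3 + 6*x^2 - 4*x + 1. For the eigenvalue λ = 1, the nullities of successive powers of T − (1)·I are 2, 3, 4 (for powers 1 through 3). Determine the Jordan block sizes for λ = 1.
Block sizes for λ = 1: [3, 1]

From the dimensions of kernels of powers, the number of Jordan blocks of size at least j is d_j − d_{j−1} where d_j = dim ker(N^j) (with d_0 = 0). Computing the differences gives [2, 1, 1].
The number of blocks of size exactly k is (#blocks of size ≥ k) − (#blocks of size ≥ k + 1), so the partition is: 1 block(s) of size 1, 1 block(s) of size 3.
In nonincreasing order the block sizes are [3, 1].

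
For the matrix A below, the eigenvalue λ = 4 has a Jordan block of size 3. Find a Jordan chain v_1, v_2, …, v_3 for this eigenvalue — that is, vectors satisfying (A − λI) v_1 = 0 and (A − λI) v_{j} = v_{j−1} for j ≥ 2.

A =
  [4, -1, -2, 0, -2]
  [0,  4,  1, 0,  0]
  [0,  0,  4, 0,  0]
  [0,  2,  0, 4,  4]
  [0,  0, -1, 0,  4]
A Jordan chain for λ = 4 of length 3:
v_1 = (1, 0, 0, -2, 0)ᵀ
v_2 = (-2, 1, 0, 0, -1)ᵀ
v_3 = (0, 0, 1, 0, 0)ᵀ

Let N = A − (4)·I. We want v_3 with N^3 v_3 = 0 but N^2 v_3 ≠ 0; then v_{j-1} := N · v_j for j = 3, …, 2.

Pick v_3 = (0, 0, 1, 0, 0)ᵀ.
Then v_2 = N · v_3 = (-2, 1, 0, 0, -1)ᵀ.
Then v_1 = N · v_2 = (1, 0, 0, -2, 0)ᵀ.

Sanity check: (A − (4)·I) v_1 = (0, 0, 0, 0, 0)ᵀ = 0. ✓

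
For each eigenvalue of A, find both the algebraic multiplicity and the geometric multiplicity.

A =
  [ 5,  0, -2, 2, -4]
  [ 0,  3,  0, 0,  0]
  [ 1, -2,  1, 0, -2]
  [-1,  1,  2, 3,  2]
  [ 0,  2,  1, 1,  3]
λ = 3: alg = 5, geom = 2

Step 1 — factor the characteristic polynomial to read off the algebraic multiplicities:
  χ_A(x) = (x - 3)^5

Step 2 — compute geometric multiplicities via the rank-nullity identity g(λ) = n − rank(A − λI):
  rank(A − (3)·I) = 3, so dim ker(A − (3)·I) = n − 3 = 2

Summary:
  λ = 3: algebraic multiplicity = 5, geometric multiplicity = 2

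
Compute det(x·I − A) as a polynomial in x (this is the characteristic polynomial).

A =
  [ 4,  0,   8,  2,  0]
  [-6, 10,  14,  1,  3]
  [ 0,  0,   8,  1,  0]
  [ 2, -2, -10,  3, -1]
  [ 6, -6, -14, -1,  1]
x^5 - 26*x^4 + 268*x^3 - 1368*x^2 + 3456*x - 3456

Expanding det(x·I − A) (e.g. by cofactor expansion or by noting that A is similar to its Jordan form J, which has the same characteristic polynomial as A) gives
  χ_A(x) = x^5 - 26*x^4 + 268*x^3 - 1368*x^2 + 3456*x - 3456
which factors as (x - 6)^3*(x - 4)^2. The eigenvalues (with algebraic multiplicities) are λ = 4 with multiplicity 2, λ = 6 with multiplicity 3.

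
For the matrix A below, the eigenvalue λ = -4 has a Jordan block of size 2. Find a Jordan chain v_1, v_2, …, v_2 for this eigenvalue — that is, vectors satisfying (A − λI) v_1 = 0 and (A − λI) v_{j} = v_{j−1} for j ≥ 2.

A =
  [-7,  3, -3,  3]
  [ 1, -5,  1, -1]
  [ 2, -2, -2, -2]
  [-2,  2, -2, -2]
A Jordan chain for λ = -4 of length 2:
v_1 = (-3, 1, 2, -2)ᵀ
v_2 = (1, 0, 0, 0)ᵀ

Let N = A − (-4)·I. We want v_2 with N^2 v_2 = 0 but N^1 v_2 ≠ 0; then v_{j-1} := N · v_j for j = 2, …, 2.

Pick v_2 = (1, 0, 0, 0)ᵀ.
Then v_1 = N · v_2 = (-3, 1, 2, -2)ᵀ.

Sanity check: (A − (-4)·I) v_1 = (0, 0, 0, 0)ᵀ = 0. ✓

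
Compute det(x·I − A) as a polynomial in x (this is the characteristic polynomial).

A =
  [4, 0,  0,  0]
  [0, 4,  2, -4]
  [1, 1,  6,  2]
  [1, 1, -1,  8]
x^4 - 22*x^3 + 180*x^2 - 648*x + 864

Expanding det(x·I − A) (e.g. by cofactor expansion or by noting that A is similar to its Jordan form J, which has the same characteristic polynomial as A) gives
  χ_A(x) = x^4 - 22*x^3 + 180*x^2 - 648*x + 864
which factors as (x - 6)^3*(x - 4). The eigenvalues (with algebraic multiplicities) are λ = 4 with multiplicity 1, λ = 6 with multiplicity 3.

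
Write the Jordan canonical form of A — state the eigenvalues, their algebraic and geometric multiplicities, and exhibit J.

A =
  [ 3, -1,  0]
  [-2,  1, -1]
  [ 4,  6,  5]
J_3(3)

The characteristic polynomial is
  det(x·I − A) = x^3 - 9*x^2 + 27*x - 27 = (x - 3)^3

Eigenvalues and multiplicities (the geometric multiplicity of λ is n − rank(A − λI), which equals the number of Jordan blocks for λ):
  λ = 3: algebraic multiplicity = 3, geometric multiplicity = 1

Determining the block sizes for each eigenvalue:
  λ = 3: one block (gm = 1), so the single block has size am = 3 → block sizes [3]

Assembling the blocks gives a Jordan form
J =
  [3, 1, 0]
  [0, 3, 1]
  [0, 0, 3]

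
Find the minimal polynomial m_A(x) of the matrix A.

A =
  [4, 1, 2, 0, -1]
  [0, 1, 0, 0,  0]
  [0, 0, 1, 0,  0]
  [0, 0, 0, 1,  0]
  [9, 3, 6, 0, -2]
x^2 - 2*x + 1

The characteristic polynomial is χ_A(x) = (x - 1)^5, so the eigenvalues are known. The minimal polynomial is
  m_A(x) = Π_λ (x − λ)^{k_λ}
where k_λ is the size of the *largest* Jordan block for λ (equivalently, the smallest k with (A − λI)^k v = 0 for every generalised eigenvector v of λ).

  λ = 1: largest Jordan block has size 2, contributing (x − 1)^2

So m_A(x) = (x - 1)^2 = x^2 - 2*x + 1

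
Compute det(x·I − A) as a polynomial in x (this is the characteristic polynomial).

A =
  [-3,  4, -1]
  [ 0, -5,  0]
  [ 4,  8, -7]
x^3 + 15*x^2 + 75*x + 125

Expanding det(x·I − A) (e.g. by cofactor expansion or by noting that A is similar to its Jordan form J, which has the same characteristic polynomial as A) gives
  χ_A(x) = x^3 + 15*x^2 + 75*x + 125
which factors as (x + 5)^3. The eigenvalues (with algebraic multiplicities) are λ = -5 with multiplicity 3.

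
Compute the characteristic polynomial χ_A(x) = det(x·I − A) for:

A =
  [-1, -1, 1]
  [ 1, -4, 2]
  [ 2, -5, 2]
x^3 + 3*x^2 + 3*x + 1

Expanding det(x·I − A) (e.g. by cofactor expansion or by noting that A is similar to its Jordan form J, which has the same characteristic polynomial as A) gives
  χ_A(x) = x^3 + 3*x^2 + 3*x + 1
which factors as (x + 1)^3. The eigenvalues (with algebraic multiplicities) are λ = -1 with multiplicity 3.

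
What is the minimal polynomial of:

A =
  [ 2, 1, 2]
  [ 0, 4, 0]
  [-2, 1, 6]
x^2 - 8*x + 16

The characteristic polynomial is χ_A(x) = (x - 4)^3, so the eigenvalues are known. The minimal polynomial is
  m_A(x) = Π_λ (x − λ)^{k_λ}
where k_λ is the size of the *largest* Jordan block for λ (equivalently, the smallest k with (A − λI)^k v = 0 for every generalised eigenvector v of λ).

  λ = 4: largest Jordan block has size 2, contributing (x − 4)^2

So m_A(x) = (x - 4)^2 = x^2 - 8*x + 16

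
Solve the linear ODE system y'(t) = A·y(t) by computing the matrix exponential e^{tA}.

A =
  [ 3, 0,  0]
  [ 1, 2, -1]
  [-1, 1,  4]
e^{tA} =
  [exp(3*t), 0, 0]
  [t*exp(3*t), -t*exp(3*t) + exp(3*t), -t*exp(3*t)]
  [-t*exp(3*t), t*exp(3*t), t*exp(3*t) + exp(3*t)]

Strategy: write A = P · J · P⁻¹ where J is a Jordan canonical form, so e^{tA} = P · e^{tJ} · P⁻¹, and e^{tJ} can be computed block-by-block.

A has Jordan form
J =
  [3, 1, 0]
  [0, 3, 0]
  [0, 0, 3]
(up to reordering of blocks).

Per-block formulas:
  For a 2×2 Jordan block J_2(3): exp(t · J_2(3)) = e^(3t)·(I + t·N), where N is the 2×2 nilpotent shift.
  For a 1×1 block at λ = 3: exp(t · [3]) = [e^(3t)].

After assembling e^{tJ} and conjugating by P, we get:

e^{tA} =
  [exp(3*t), 0, 0]
  [t*exp(3*t), -t*exp(3*t) + exp(3*t), -t*exp(3*t)]
  [-t*exp(3*t), t*exp(3*t), t*exp(3*t) + exp(3*t)]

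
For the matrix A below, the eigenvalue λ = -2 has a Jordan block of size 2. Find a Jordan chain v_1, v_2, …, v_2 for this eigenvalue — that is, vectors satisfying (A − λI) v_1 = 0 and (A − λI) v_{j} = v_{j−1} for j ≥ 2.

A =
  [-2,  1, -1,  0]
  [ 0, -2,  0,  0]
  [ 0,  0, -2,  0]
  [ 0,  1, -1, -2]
A Jordan chain for λ = -2 of length 2:
v_1 = (1, 0, 0, 1)ᵀ
v_2 = (0, 1, 0, 0)ᵀ

Let N = A − (-2)·I. We want v_2 with N^2 v_2 = 0 but N^1 v_2 ≠ 0; then v_{j-1} := N · v_j for j = 2, …, 2.

Pick v_2 = (0, 1, 0, 0)ᵀ.
Then v_1 = N · v_2 = (1, 0, 0, 1)ᵀ.

Sanity check: (A − (-2)·I) v_1 = (0, 0, 0, 0)ᵀ = 0. ✓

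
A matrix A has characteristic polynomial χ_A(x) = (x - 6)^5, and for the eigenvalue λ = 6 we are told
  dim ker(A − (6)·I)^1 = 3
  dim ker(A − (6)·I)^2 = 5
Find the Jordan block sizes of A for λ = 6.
Block sizes for λ = 6: [2, 2, 1]

From the dimensions of kernels of powers, the number of Jordan blocks of size at least j is d_j − d_{j−1} where d_j = dim ker(N^j) (with d_0 = 0). Computing the differences gives [3, 2].
The number of blocks of size exactly k is (#blocks of size ≥ k) − (#blocks of size ≥ k + 1), so the partition is: 1 block(s) of size 1, 2 block(s) of size 2.
In nonincreasing order the block sizes are [2, 2, 1].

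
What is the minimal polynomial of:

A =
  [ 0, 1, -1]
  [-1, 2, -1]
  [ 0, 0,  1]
x^2 - 2*x + 1

The characteristic polynomial is χ_A(x) = (x - 1)^3, so the eigenvalues are known. The minimal polynomial is
  m_A(x) = Π_λ (x − λ)^{k_λ}
where k_λ is the size of the *largest* Jordan block for λ (equivalently, the smallest k with (A − λI)^k v = 0 for every generalised eigenvector v of λ).

  λ = 1: largest Jordan block has size 2, contributing (x − 1)^2

So m_A(x) = (x - 1)^2 = x^2 - 2*x + 1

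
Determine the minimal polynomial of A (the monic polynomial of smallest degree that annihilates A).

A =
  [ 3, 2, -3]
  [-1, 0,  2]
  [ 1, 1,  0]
x^3 - 3*x^2 + 3*x - 1

The characteristic polynomial is χ_A(x) = (x - 1)^3, so the eigenvalues are known. The minimal polynomial is
  m_A(x) = Π_λ (x − λ)^{k_λ}
where k_λ is the size of the *largest* Jordan block for λ (equivalently, the smallest k with (A − λI)^k v = 0 for every generalised eigenvector v of λ).

  λ = 1: largest Jordan block has size 3, contributing (x − 1)^3

So m_A(x) = (x - 1)^3 = x^3 - 3*x^2 + 3*x - 1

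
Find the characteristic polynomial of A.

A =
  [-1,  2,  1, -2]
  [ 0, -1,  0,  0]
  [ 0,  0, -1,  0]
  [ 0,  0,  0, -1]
x^4 + 4*x^3 + 6*x^2 + 4*x + 1

Expanding det(x·I − A) (e.g. by cofactor expansion or by noting that A is similar to its Jordan form J, which has the same characteristic polynomial as A) gives
  χ_A(x) = x^4 + 4*x^3 + 6*x^2 + 4*x + 1
which factors as (x + 1)^4. The eigenvalues (with algebraic multiplicities) are λ = -1 with multiplicity 4.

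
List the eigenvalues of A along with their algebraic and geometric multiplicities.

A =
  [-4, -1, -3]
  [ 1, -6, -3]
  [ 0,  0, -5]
λ = -5: alg = 3, geom = 2

Step 1 — factor the characteristic polynomial to read off the algebraic multiplicities:
  χ_A(x) = (x + 5)^3

Step 2 — compute geometric multiplicities via the rank-nullity identity g(λ) = n − rank(A − λI):
  rank(A − (-5)·I) = 1, so dim ker(A − (-5)·I) = n − 1 = 2

Summary:
  λ = -5: algebraic multiplicity = 3, geometric multiplicity = 2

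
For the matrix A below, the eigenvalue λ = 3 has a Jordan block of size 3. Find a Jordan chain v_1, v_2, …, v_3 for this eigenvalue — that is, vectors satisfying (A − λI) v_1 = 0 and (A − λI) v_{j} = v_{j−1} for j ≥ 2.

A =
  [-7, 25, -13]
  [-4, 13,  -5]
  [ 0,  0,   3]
A Jordan chain for λ = 3 of length 3:
v_1 = (5, 2, 0)ᵀ
v_2 = (-13, -5, 0)ᵀ
v_3 = (0, 0, 1)ᵀ

Let N = A − (3)·I. We want v_3 with N^3 v_3 = 0 but N^2 v_3 ≠ 0; then v_{j-1} := N · v_j for j = 3, …, 2.

Pick v_3 = (0, 0, 1)ᵀ.
Then v_2 = N · v_3 = (-13, -5, 0)ᵀ.
Then v_1 = N · v_2 = (5, 2, 0)ᵀ.

Sanity check: (A − (3)·I) v_1 = (0, 0, 0)ᵀ = 0. ✓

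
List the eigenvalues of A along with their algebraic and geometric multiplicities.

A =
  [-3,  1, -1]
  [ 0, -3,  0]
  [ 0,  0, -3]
λ = -3: alg = 3, geom = 2

Step 1 — factor the characteristic polynomial to read off the algebraic multiplicities:
  χ_A(x) = (x + 3)^3

Step 2 — compute geometric multiplicities via the rank-nullity identity g(λ) = n − rank(A − λI):
  rank(A − (-3)·I) = 1, so dim ker(A − (-3)·I) = n − 1 = 2

Summary:
  λ = -3: algebraic multiplicity = 3, geometric multiplicity = 2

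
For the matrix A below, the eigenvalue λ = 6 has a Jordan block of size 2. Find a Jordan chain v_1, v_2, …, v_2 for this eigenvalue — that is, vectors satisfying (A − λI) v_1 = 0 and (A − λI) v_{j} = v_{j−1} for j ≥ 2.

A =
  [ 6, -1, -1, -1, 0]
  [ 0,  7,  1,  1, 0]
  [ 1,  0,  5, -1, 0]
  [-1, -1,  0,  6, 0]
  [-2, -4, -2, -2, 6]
A Jordan chain for λ = 6 of length 2:
v_1 = (0, 0, 1, -1, -2)ᵀ
v_2 = (1, 0, 0, 0, 0)ᵀ

Let N = A − (6)·I. We want v_2 with N^2 v_2 = 0 but N^1 v_2 ≠ 0; then v_{j-1} := N · v_j for j = 2, …, 2.

Pick v_2 = (1, 0, 0, 0, 0)ᵀ.
Then v_1 = N · v_2 = (0, 0, 1, -1, -2)ᵀ.

Sanity check: (A − (6)·I) v_1 = (0, 0, 0, 0, 0)ᵀ = 0. ✓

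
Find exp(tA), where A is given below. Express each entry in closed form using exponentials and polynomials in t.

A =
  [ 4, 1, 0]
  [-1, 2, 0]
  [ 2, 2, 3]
e^{tA} =
  [t*exp(3*t) + exp(3*t), t*exp(3*t), 0]
  [-t*exp(3*t), -t*exp(3*t) + exp(3*t), 0]
  [2*t*exp(3*t), 2*t*exp(3*t), exp(3*t)]

Strategy: write A = P · J · P⁻¹ where J is a Jordan canonical form, so e^{tA} = P · e^{tJ} · P⁻¹, and e^{tJ} can be computed block-by-block.

A has Jordan form
J =
  [3, 1, 0]
  [0, 3, 0]
  [0, 0, 3]
(up to reordering of blocks).

Per-block formulas:
  For a 1×1 block at λ = 3: exp(t · [3]) = [e^(3t)].
  For a 2×2 Jordan block J_2(3): exp(t · J_2(3)) = e^(3t)·(I + t·N), where N is the 2×2 nilpotent shift.

After assembling e^{tJ} and conjugating by P, we get:

e^{tA} =
  [t*exp(3*t) + exp(3*t), t*exp(3*t), 0]
  [-t*exp(3*t), -t*exp(3*t) + exp(3*t), 0]
  [2*t*exp(3*t), 2*t*exp(3*t), exp(3*t)]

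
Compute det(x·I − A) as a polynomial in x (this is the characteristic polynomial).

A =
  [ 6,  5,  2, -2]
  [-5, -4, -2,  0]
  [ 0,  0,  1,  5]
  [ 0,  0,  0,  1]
x^4 - 4*x^3 + 6*x^2 - 4*x + 1

Expanding det(x·I − A) (e.g. by cofactor expansion or by noting that A is similar to its Jordan form J, which has the same characteristic polynomial as A) gives
  χ_A(x) = x^4 - 4*x^3 + 6*x^2 - 4*x + 1
which factors as (x - 1)^4. The eigenvalues (with algebraic multiplicities) are λ = 1 with multiplicity 4.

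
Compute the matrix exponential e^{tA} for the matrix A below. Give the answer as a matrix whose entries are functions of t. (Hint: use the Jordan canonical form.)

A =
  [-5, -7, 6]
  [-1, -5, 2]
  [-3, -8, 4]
e^{tA} =
  [-t^2*exp(-2*t) - 3*t*exp(-2*t) + exp(-2*t), -3*t^2*exp(-2*t) - 7*t*exp(-2*t), 2*t^2*exp(-2*t) + 6*t*exp(-2*t)]
  [-t*exp(-2*t), -3*t*exp(-2*t) + exp(-2*t), 2*t*exp(-2*t)]
  [-t^2*exp(-2*t)/2 - 3*t*exp(-2*t), -3*t^2*exp(-2*t)/2 - 8*t*exp(-2*t), t^2*exp(-2*t) + 6*t*exp(-2*t) + exp(-2*t)]

Strategy: write A = P · J · P⁻¹ where J is a Jordan canonical form, so e^{tA} = P · e^{tJ} · P⁻¹, and e^{tJ} can be computed block-by-block.

A has Jordan form
J =
  [-2,  1,  0]
  [ 0, -2,  1]
  [ 0,  0, -2]
(up to reordering of blocks).

Per-block formulas:
  For a 3×3 Jordan block J_3(-2): exp(t · J_3(-2)) = e^(-2t)·(I + t·N + (t^2/2)·N^2), where N is the 3×3 nilpotent shift.

After assembling e^{tJ} and conjugating by P, we get:

e^{tA} =
  [-t^2*exp(-2*t) - 3*t*exp(-2*t) + exp(-2*t), -3*t^2*exp(-2*t) - 7*t*exp(-2*t), 2*t^2*exp(-2*t) + 6*t*exp(-2*t)]
  [-t*exp(-2*t), -3*t*exp(-2*t) + exp(-2*t), 2*t*exp(-2*t)]
  [-t^2*exp(-2*t)/2 - 3*t*exp(-2*t), -3*t^2*exp(-2*t)/2 - 8*t*exp(-2*t), t^2*exp(-2*t) + 6*t*exp(-2*t) + exp(-2*t)]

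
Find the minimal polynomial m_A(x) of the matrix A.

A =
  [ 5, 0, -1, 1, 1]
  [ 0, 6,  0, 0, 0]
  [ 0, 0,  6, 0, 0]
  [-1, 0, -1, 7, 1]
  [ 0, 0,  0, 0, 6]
x^2 - 12*x + 36

The characteristic polynomial is χ_A(x) = (x - 6)^5, so the eigenvalues are known. The minimal polynomial is
  m_A(x) = Π_λ (x − λ)^{k_λ}
where k_λ is the size of the *largest* Jordan block for λ (equivalently, the smallest k with (A − λI)^k v = 0 for every generalised eigenvector v of λ).

  λ = 6: largest Jordan block has size 2, contributing (x − 6)^2

So m_A(x) = (x - 6)^2 = x^2 - 12*x + 36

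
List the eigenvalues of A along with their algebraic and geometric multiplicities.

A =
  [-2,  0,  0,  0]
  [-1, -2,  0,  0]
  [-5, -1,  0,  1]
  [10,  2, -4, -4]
λ = -2: alg = 4, geom = 2

Step 1 — factor the characteristic polynomial to read off the algebraic multiplicities:
  χ_A(x) = (x + 2)^4

Step 2 — compute geometric multiplicities via the rank-nullity identity g(λ) = n − rank(A − λI):
  rank(A − (-2)·I) = 2, so dim ker(A − (-2)·I) = n − 2 = 2

Summary:
  λ = -2: algebraic multiplicity = 4, geometric multiplicity = 2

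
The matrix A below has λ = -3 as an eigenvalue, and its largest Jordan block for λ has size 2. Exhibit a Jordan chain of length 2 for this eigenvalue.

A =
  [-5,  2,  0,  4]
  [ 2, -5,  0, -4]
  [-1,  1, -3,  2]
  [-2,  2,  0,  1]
A Jordan chain for λ = -3 of length 2:
v_1 = (-2, 2, -1, -2)ᵀ
v_2 = (1, 0, 0, 0)ᵀ

Let N = A − (-3)·I. We want v_2 with N^2 v_2 = 0 but N^1 v_2 ≠ 0; then v_{j-1} := N · v_j for j = 2, …, 2.

Pick v_2 = (1, 0, 0, 0)ᵀ.
Then v_1 = N · v_2 = (-2, 2, -1, -2)ᵀ.

Sanity check: (A − (-3)·I) v_1 = (0, 0, 0, 0)ᵀ = 0. ✓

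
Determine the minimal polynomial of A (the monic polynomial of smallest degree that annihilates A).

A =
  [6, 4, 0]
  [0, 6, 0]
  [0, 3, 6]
x^2 - 12*x + 36

The characteristic polynomial is χ_A(x) = (x - 6)^3, so the eigenvalues are known. The minimal polynomial is
  m_A(x) = Π_λ (x − λ)^{k_λ}
where k_λ is the size of the *largest* Jordan block for λ (equivalently, the smallest k with (A − λI)^k v = 0 for every generalised eigenvector v of λ).

  λ = 6: largest Jordan block has size 2, contributing (x − 6)^2

So m_A(x) = (x - 6)^2 = x^2 - 12*x + 36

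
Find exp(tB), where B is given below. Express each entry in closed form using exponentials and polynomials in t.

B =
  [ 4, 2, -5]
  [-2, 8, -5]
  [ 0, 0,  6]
e^{tB} =
  [-2*t*exp(6*t) + exp(6*t), 2*t*exp(6*t), -5*t*exp(6*t)]
  [-2*t*exp(6*t), 2*t*exp(6*t) + exp(6*t), -5*t*exp(6*t)]
  [0, 0, exp(6*t)]

Strategy: write B = P · J · P⁻¹ where J is a Jordan canonical form, so e^{tB} = P · e^{tJ} · P⁻¹, and e^{tJ} can be computed block-by-block.

B has Jordan form
J =
  [6, 1, 0]
  [0, 6, 0]
  [0, 0, 6]
(up to reordering of blocks).

Per-block formulas:
  For a 2×2 Jordan block J_2(6): exp(t · J_2(6)) = e^(6t)·(I + t·N), where N is the 2×2 nilpotent shift.
  For a 1×1 block at λ = 6: exp(t · [6]) = [e^(6t)].

After assembling e^{tJ} and conjugating by P, we get:

e^{tB} =
  [-2*t*exp(6*t) + exp(6*t), 2*t*exp(6*t), -5*t*exp(6*t)]
  [-2*t*exp(6*t), 2*t*exp(6*t) + exp(6*t), -5*t*exp(6*t)]
  [0, 0, exp(6*t)]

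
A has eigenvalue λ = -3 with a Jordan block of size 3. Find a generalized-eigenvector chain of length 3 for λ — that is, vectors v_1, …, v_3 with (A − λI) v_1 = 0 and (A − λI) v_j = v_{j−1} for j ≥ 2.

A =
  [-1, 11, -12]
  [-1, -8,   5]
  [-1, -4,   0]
A Jordan chain for λ = -3 of length 3:
v_1 = (5, -2, -1)ᵀ
v_2 = (2, -1, -1)ᵀ
v_3 = (1, 0, 0)ᵀ

Let N = A − (-3)·I. We want v_3 with N^3 v_3 = 0 but N^2 v_3 ≠ 0; then v_{j-1} := N · v_j for j = 3, …, 2.

Pick v_3 = (1, 0, 0)ᵀ.
Then v_2 = N · v_3 = (2, -1, -1)ᵀ.
Then v_1 = N · v_2 = (5, -2, -1)ᵀ.

Sanity check: (A − (-3)·I) v_1 = (0, 0, 0)ᵀ = 0. ✓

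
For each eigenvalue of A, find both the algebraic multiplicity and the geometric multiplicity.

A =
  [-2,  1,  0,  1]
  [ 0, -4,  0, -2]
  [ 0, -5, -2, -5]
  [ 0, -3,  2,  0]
λ = -2: alg = 4, geom = 2

Step 1 — factor the characteristic polynomial to read off the algebraic multiplicities:
  χ_A(x) = (x + 2)^4

Step 2 — compute geometric multiplicities via the rank-nullity identity g(λ) = n − rank(A − λI):
  rank(A − (-2)·I) = 2, so dim ker(A − (-2)·I) = n − 2 = 2

Summary:
  λ = -2: algebraic multiplicity = 4, geometric multiplicity = 2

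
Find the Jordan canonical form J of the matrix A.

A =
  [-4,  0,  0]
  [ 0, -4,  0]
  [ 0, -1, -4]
J_2(-4) ⊕ J_1(-4)

The characteristic polynomial is
  det(x·I − A) = x^3 + 12*x^2 + 48*x + 64 = (x + 4)^3

Eigenvalues and multiplicities (the geometric multiplicity of λ is n − rank(A − λI), which equals the number of Jordan blocks for λ):
  λ = -4: algebraic multiplicity = 3, geometric multiplicity = 2

Determining the block sizes for each eigenvalue:
  λ = -4: 2 blocks summing to 3 forces exactly one block of size 2 and the rest size 1 → block sizes [2, 1]

Assembling the blocks gives a Jordan form
J =
  [-4,  1,  0]
  [ 0, -4,  0]
  [ 0,  0, -4]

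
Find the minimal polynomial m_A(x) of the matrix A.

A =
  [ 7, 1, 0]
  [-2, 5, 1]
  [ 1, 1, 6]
x^3 - 18*x^2 + 108*x - 216

The characteristic polynomial is χ_A(x) = (x - 6)^3, so the eigenvalues are known. The minimal polynomial is
  m_A(x) = Π_λ (x − λ)^{k_λ}
where k_λ is the size of the *largest* Jordan block for λ (equivalently, the smallest k with (A − λI)^k v = 0 for every generalised eigenvector v of λ).

  λ = 6: largest Jordan block has size 3, contributing (x − 6)^3

So m_A(x) = (x - 6)^3 = x^3 - 18*x^2 + 108*x - 216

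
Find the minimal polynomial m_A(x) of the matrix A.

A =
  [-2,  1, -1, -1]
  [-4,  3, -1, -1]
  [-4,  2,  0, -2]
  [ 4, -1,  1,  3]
x^3 - 2*x^2

The characteristic polynomial is χ_A(x) = x^2*(x - 2)^2, so the eigenvalues are known. The minimal polynomial is
  m_A(x) = Π_λ (x − λ)^{k_λ}
where k_λ is the size of the *largest* Jordan block for λ (equivalently, the smallest k with (A − λI)^k v = 0 for every generalised eigenvector v of λ).

  λ = 0: largest Jordan block has size 2, contributing (x − 0)^2
  λ = 2: largest Jordan block has size 1, contributing (x − 2)

So m_A(x) = x^2*(x - 2) = x^3 - 2*x^2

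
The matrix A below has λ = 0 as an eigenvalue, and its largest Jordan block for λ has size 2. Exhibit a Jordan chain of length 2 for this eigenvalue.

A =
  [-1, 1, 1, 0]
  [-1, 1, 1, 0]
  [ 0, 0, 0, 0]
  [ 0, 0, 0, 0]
A Jordan chain for λ = 0 of length 2:
v_1 = (-1, -1, 0, 0)ᵀ
v_2 = (1, 0, 0, 0)ᵀ

Let N = A − (0)·I. We want v_2 with N^2 v_2 = 0 but N^1 v_2 ≠ 0; then v_{j-1} := N · v_j for j = 2, …, 2.

Pick v_2 = (1, 0, 0, 0)ᵀ.
Then v_1 = N · v_2 = (-1, -1, 0, 0)ᵀ.

Sanity check: (A − (0)·I) v_1 = (0, 0, 0, 0)ᵀ = 0. ✓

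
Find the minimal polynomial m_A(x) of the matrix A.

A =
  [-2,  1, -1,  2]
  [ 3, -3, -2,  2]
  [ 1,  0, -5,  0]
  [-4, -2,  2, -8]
x^3 + 14*x^2 + 65*x + 100

The characteristic polynomial is χ_A(x) = (x + 4)^2*(x + 5)^2, so the eigenvalues are known. The minimal polynomial is
  m_A(x) = Π_λ (x − λ)^{k_λ}
where k_λ is the size of the *largest* Jordan block for λ (equivalently, the smallest k with (A − λI)^k v = 0 for every generalised eigenvector v of λ).

  λ = -5: largest Jordan block has size 2, contributing (x + 5)^2
  λ = -4: largest Jordan block has size 1, contributing (x + 4)

So m_A(x) = (x + 4)*(x + 5)^2 = x^3 + 14*x^2 + 65*x + 100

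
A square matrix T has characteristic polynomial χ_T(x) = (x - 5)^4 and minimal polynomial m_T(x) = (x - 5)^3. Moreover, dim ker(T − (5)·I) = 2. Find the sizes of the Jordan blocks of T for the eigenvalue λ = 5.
Block sizes for λ = 5: [3, 1]

Step 1 — from the characteristic polynomial, algebraic multiplicity of λ = 5 is 4. From dim ker(T − (5)·I) = 2, there are exactly 2 Jordan blocks for λ = 5.
Step 2 — from the minimal polynomial, the factor (x − 5)^3 tells us the largest block for λ = 5 has size 3.
Step 3 — with total size 4, 2 blocks, and largest block 3, the block sizes (in nonincreasing order) are [3, 1].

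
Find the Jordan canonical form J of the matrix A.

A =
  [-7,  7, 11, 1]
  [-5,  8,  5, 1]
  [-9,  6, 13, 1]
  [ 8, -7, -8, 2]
J_3(4) ⊕ J_1(4)

The characteristic polynomial is
  det(x·I − A) = x^4 - 16*x^3 + 96*x^2 - 256*x + 256 = (x - 4)^4

Eigenvalues and multiplicities (the geometric multiplicity of λ is n − rank(A − λI), which equals the number of Jordan blocks for λ):
  λ = 4: algebraic multiplicity = 4, geometric multiplicity = 2

Determining the block sizes for each eigenvalue:
  λ = 4: with am = 4 and gm = 2, the partition is not yet determined (e.g. several partitions of 4 into 2 parts exist). Let N = A − (4)·I. Computing rank(N^1) = 2, rank(N^2) = 1, rank(N^3) = 0; the number of blocks of size ≥ j is rank(N^{j−1}) − rank(N^j), giving [2, 1, 1]. So we have 1 block(s) of size 3, 1 block(s) of size 1 → block sizes [3, 1]

Assembling the blocks gives a Jordan form
J =
  [4, 1, 0, 0]
  [0, 4, 1, 0]
  [0, 0, 4, 0]
  [0, 0, 0, 4]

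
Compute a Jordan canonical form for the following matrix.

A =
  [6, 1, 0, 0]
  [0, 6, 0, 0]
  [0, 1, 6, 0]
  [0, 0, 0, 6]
J_2(6) ⊕ J_1(6) ⊕ J_1(6)

The characteristic polynomial is
  det(x·I − A) = x^4 - 24*x^3 + 216*x^2 - 864*x + 1296 = (x - 6)^4

Eigenvalues and multiplicities (the geometric multiplicity of λ is n − rank(A − λI), which equals the number of Jordan blocks for λ):
  λ = 6: algebraic multiplicity = 4, geometric multiplicity = 3

Determining the block sizes for each eigenvalue:
  λ = 6: 3 blocks summing to 4 forces exactly one block of size 2 and the rest size 1 → block sizes [2, 1, 1]

Assembling the blocks gives a Jordan form
J =
  [6, 1, 0, 0]
  [0, 6, 0, 0]
  [0, 0, 6, 0]
  [0, 0, 0, 6]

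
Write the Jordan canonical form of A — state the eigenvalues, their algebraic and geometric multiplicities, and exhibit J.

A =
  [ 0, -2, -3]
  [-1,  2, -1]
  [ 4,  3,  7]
J_3(3)

The characteristic polynomial is
  det(x·I − A) = x^3 - 9*x^2 + 27*x - 27 = (x - 3)^3

Eigenvalues and multiplicities (the geometric multiplicity of λ is n − rank(A − λI), which equals the number of Jordan blocks for λ):
  λ = 3: algebraic multiplicity = 3, geometric multiplicity = 1

Determining the block sizes for each eigenvalue:
  λ = 3: one block (gm = 1), so the single block has size am = 3 → block sizes [3]

Assembling the blocks gives a Jordan form
J =
  [3, 1, 0]
  [0, 3, 1]
  [0, 0, 3]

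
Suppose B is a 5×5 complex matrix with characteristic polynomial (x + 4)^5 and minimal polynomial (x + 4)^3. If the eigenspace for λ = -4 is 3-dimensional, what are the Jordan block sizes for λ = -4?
Block sizes for λ = -4: [3, 1, 1]

Step 1 — from the characteristic polynomial, algebraic multiplicity of λ = -4 is 5. From dim ker(B − (-4)·I) = 3, there are exactly 3 Jordan blocks for λ = -4.
Step 2 — from the minimal polynomial, the factor (x + 4)^3 tells us the largest block for λ = -4 has size 3.
Step 3 — with total size 5, 3 blocks, and largest block 3, the block sizes (in nonincreasing order) are [3, 1, 1].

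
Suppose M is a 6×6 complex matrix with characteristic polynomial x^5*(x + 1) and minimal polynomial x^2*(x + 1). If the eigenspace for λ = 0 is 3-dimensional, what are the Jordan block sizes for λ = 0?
Block sizes for λ = 0: [2, 2, 1]

Step 1 — from the characteristic polynomial, algebraic multiplicity of λ = 0 is 5. From dim ker(M − (0)·I) = 3, there are exactly 3 Jordan blocks for λ = 0.
Step 2 — from the minimal polynomial, the factor (x − 0)^2 tells us the largest block for λ = 0 has size 2.
Step 3 — with total size 5, 3 blocks, and largest block 2, the block sizes (in nonincreasing order) are [2, 2, 1].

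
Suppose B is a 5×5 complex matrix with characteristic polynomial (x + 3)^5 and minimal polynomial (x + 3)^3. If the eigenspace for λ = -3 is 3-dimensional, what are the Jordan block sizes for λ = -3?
Block sizes for λ = -3: [3, 1, 1]

Step 1 — from the characteristic polynomial, algebraic multiplicity of λ = -3 is 5. From dim ker(B − (-3)·I) = 3, there are exactly 3 Jordan blocks for λ = -3.
Step 2 — from the minimal polynomial, the factor (x + 3)^3 tells us the largest block for λ = -3 has size 3.
Step 3 — with total size 5, 3 blocks, and largest block 3, the block sizes (in nonincreasing order) are [3, 1, 1].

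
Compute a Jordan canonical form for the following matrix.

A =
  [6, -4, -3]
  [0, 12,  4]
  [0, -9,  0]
J_3(6)

The characteristic polynomial is
  det(x·I − A) = x^3 - 18*x^2 + 108*x - 216 = (x - 6)^3

Eigenvalues and multiplicities (the geometric multiplicity of λ is n − rank(A − λI), which equals the number of Jordan blocks for λ):
  λ = 6: algebraic multiplicity = 3, geometric multiplicity = 1

Determining the block sizes for each eigenvalue:
  λ = 6: one block (gm = 1), so the single block has size am = 3 → block sizes [3]

Assembling the blocks gives a Jordan form
J =
  [6, 1, 0]
  [0, 6, 1]
  [0, 0, 6]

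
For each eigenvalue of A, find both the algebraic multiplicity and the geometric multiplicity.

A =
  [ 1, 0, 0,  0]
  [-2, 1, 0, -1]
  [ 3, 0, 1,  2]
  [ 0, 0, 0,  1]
λ = 1: alg = 4, geom = 2

Step 1 — factor the characteristic polynomial to read off the algebraic multiplicities:
  χ_A(x) = (x - 1)^4

Step 2 — compute geometric multiplicities via the rank-nullity identity g(λ) = n − rank(A − λI):
  rank(A − (1)·I) = 2, so dim ker(A − (1)·I) = n − 2 = 2

Summary:
  λ = 1: algebraic multiplicity = 4, geometric multiplicity = 2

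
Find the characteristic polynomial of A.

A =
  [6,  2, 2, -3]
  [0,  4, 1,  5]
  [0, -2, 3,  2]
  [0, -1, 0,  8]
x^4 - 21*x^3 + 165*x^2 - 575*x + 750

Expanding det(x·I − A) (e.g. by cofactor expansion or by noting that A is similar to its Jordan form J, which has the same characteristic polynomial as A) gives
  χ_A(x) = x^4 - 21*x^3 + 165*x^2 - 575*x + 750
which factors as (x - 6)*(x - 5)^3. The eigenvalues (with algebraic multiplicities) are λ = 5 with multiplicity 3, λ = 6 with multiplicity 1.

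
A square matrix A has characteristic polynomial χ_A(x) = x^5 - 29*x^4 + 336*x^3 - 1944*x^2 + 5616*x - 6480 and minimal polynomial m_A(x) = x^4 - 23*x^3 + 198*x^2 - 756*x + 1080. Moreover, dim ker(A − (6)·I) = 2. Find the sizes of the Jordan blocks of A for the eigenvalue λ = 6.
Block sizes for λ = 6: [3, 1]

Step 1 — from the characteristic polynomial, algebraic multiplicity of λ = 6 is 4. From dim ker(A − (6)·I) = 2, there are exactly 2 Jordan blocks for λ = 6.
Step 2 — from the minimal polynomial, the factor (x − 6)^3 tells us the largest block for λ = 6 has size 3.
Step 3 — with total size 4, 2 blocks, and largest block 3, the block sizes (in nonincreasing order) are [3, 1].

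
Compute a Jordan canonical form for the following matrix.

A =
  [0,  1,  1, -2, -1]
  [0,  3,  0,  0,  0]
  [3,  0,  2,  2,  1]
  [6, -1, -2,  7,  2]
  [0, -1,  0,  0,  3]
J_2(3) ⊕ J_2(3) ⊕ J_1(3)

The characteristic polynomial is
  det(x·I − A) = x^5 - 15*x^4 + 90*x^3 - 270*x^2 + 405*x - 243 = (x - 3)^5

Eigenvalues and multiplicities (the geometric multiplicity of λ is n − rank(A − λI), which equals the number of Jordan blocks for λ):
  λ = 3: algebraic multiplicity = 5, geometric multiplicity = 3

Determining the block sizes for each eigenvalue:
  λ = 3: with am = 5 and gm = 3, the partition is not yet determined (e.g. several partitions of 5 into 3 parts exist). Let N = A − (3)·I. Computing rank(N^1) = 2, rank(N^2) = 0; the number of blocks of size ≥ j is rank(N^{j−1}) − rank(N^j), giving [3, 2]. So we have 2 block(s) of size 2, 1 block(s) of size 1 → block sizes [2, 2, 1]

Assembling the blocks gives a Jordan form
J =
  [3, 1, 0, 0, 0]
  [0, 3, 0, 0, 0]
  [0, 0, 3, 1, 0]
  [0, 0, 0, 3, 0]
  [0, 0, 0, 0, 3]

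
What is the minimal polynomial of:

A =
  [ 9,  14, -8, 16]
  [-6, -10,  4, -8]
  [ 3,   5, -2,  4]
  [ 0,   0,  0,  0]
x^3 + 3*x^2

The characteristic polynomial is χ_A(x) = x^3*(x + 3), so the eigenvalues are known. The minimal polynomial is
  m_A(x) = Π_λ (x − λ)^{k_λ}
where k_λ is the size of the *largest* Jordan block for λ (equivalently, the smallest k with (A − λI)^k v = 0 for every generalised eigenvector v of λ).

  λ = -3: largest Jordan block has size 1, contributing (x + 3)
  λ = 0: largest Jordan block has size 2, contributing (x − 0)^2

So m_A(x) = x^2*(x + 3) = x^3 + 3*x^2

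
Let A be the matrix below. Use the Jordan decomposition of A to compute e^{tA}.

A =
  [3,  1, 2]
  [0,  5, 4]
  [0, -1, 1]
e^{tA} =
  [exp(3*t), t*exp(3*t), 2*t*exp(3*t)]
  [0, 2*t*exp(3*t) + exp(3*t), 4*t*exp(3*t)]
  [0, -t*exp(3*t), -2*t*exp(3*t) + exp(3*t)]

Strategy: write A = P · J · P⁻¹ where J is a Jordan canonical form, so e^{tA} = P · e^{tJ} · P⁻¹, and e^{tJ} can be computed block-by-block.

A has Jordan form
J =
  [3, 1, 0]
  [0, 3, 0]
  [0, 0, 3]
(up to reordering of blocks).

Per-block formulas:
  For a 2×2 Jordan block J_2(3): exp(t · J_2(3)) = e^(3t)·(I + t·N), where N is the 2×2 nilpotent shift.
  For a 1×1 block at λ = 3: exp(t · [3]) = [e^(3t)].

After assembling e^{tJ} and conjugating by P, we get:

e^{tA} =
  [exp(3*t), t*exp(3*t), 2*t*exp(3*t)]
  [0, 2*t*exp(3*t) + exp(3*t), 4*t*exp(3*t)]
  [0, -t*exp(3*t), -2*t*exp(3*t) + exp(3*t)]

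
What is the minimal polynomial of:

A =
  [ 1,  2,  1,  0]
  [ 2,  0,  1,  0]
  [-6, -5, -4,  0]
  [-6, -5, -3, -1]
x^3 + 3*x^2 + 3*x + 1

The characteristic polynomial is χ_A(x) = (x + 1)^4, so the eigenvalues are known. The minimal polynomial is
  m_A(x) = Π_λ (x − λ)^{k_λ}
where k_λ is the size of the *largest* Jordan block for λ (equivalently, the smallest k with (A − λI)^k v = 0 for every generalised eigenvector v of λ).

  λ = -1: largest Jordan block has size 3, contributing (x + 1)^3

So m_A(x) = (x + 1)^3 = x^3 + 3*x^2 + 3*x + 1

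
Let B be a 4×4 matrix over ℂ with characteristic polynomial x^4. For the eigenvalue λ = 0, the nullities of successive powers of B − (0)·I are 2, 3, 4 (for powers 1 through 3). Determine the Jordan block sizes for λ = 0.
Block sizes for λ = 0: [3, 1]

From the dimensions of kernels of powers, the number of Jordan blocks of size at least j is d_j − d_{j−1} where d_j = dim ker(N^j) (with d_0 = 0). Computing the differences gives [2, 1, 1].
The number of blocks of size exactly k is (#blocks of size ≥ k) − (#blocks of size ≥ k + 1), so the partition is: 1 block(s) of size 1, 1 block(s) of size 3.
In nonincreasing order the block sizes are [3, 1].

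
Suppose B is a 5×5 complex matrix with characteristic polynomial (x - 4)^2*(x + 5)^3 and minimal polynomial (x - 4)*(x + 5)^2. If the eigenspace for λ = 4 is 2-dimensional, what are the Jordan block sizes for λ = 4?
Block sizes for λ = 4: [1, 1]

Step 1 — from the characteristic polynomial, algebraic multiplicity of λ = 4 is 2. From dim ker(B − (4)·I) = 2, there are exactly 2 Jordan blocks for λ = 4.
Step 2 — from the minimal polynomial, the factor (x − 4) tells us the largest block for λ = 4 has size 1.
Step 3 — with total size 2, 2 blocks, and largest block 1, the block sizes (in nonincreasing order) are [1, 1].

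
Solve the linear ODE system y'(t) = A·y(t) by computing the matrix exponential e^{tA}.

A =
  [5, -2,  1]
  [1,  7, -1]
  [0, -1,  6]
e^{tA} =
  [-t^2*exp(6*t)/2 - t*exp(6*t) + exp(6*t), -t^2*exp(6*t)/2 - 2*t*exp(6*t), t^2*exp(6*t)/2 + t*exp(6*t)]
  [t*exp(6*t), t*exp(6*t) + exp(6*t), -t*exp(6*t)]
  [-t^2*exp(6*t)/2, -t^2*exp(6*t)/2 - t*exp(6*t), t^2*exp(6*t)/2 + exp(6*t)]

Strategy: write A = P · J · P⁻¹ where J is a Jordan canonical form, so e^{tA} = P · e^{tJ} · P⁻¹, and e^{tJ} can be computed block-by-block.

A has Jordan form
J =
  [6, 1, 0]
  [0, 6, 1]
  [0, 0, 6]
(up to reordering of blocks).

Per-block formulas:
  For a 3×3 Jordan block J_3(6): exp(t · J_3(6)) = e^(6t)·(I + t·N + (t^2/2)·N^2), where N is the 3×3 nilpotent shift.

After assembling e^{tJ} and conjugating by P, we get:

e^{tA} =
  [-t^2*exp(6*t)/2 - t*exp(6*t) + exp(6*t), -t^2*exp(6*t)/2 - 2*t*exp(6*t), t^2*exp(6*t)/2 + t*exp(6*t)]
  [t*exp(6*t), t*exp(6*t) + exp(6*t), -t*exp(6*t)]
  [-t^2*exp(6*t)/2, -t^2*exp(6*t)/2 - t*exp(6*t), t^2*exp(6*t)/2 + exp(6*t)]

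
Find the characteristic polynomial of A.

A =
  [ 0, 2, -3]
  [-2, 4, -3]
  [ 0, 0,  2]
x^3 - 6*x^2 + 12*x - 8

Expanding det(x·I − A) (e.g. by cofactor expansion or by noting that A is similar to its Jordan form J, which has the same characteristic polynomial as A) gives
  χ_A(x) = x^3 - 6*x^2 + 12*x - 8
which factors as (x - 2)^3. The eigenvalues (with algebraic multiplicities) are λ = 2 with multiplicity 3.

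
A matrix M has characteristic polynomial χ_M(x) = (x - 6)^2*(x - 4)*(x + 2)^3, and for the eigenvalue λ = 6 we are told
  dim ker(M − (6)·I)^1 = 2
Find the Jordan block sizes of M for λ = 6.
Block sizes for λ = 6: [1, 1]

From the dimensions of kernels of powers, the number of Jordan blocks of size at least j is d_j − d_{j−1} where d_j = dim ker(N^j) (with d_0 = 0). Computing the differences gives [2].
The number of blocks of size exactly k is (#blocks of size ≥ k) − (#blocks of size ≥ k + 1), so the partition is: 2 block(s) of size 1.
In nonincreasing order the block sizes are [1, 1].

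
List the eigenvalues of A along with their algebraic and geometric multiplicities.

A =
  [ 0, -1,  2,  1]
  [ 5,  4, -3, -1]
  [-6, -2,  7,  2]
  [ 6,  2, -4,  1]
λ = 3: alg = 4, geom = 2

Step 1 — factor the characteristic polynomial to read off the algebraic multiplicities:
  χ_A(x) = (x - 3)^4

Step 2 — compute geometric multiplicities via the rank-nullity identity g(λ) = n − rank(A − λI):
  rank(A − (3)·I) = 2, so dim ker(A − (3)·I) = n − 2 = 2

Summary:
  λ = 3: algebraic multiplicity = 4, geometric multiplicity = 2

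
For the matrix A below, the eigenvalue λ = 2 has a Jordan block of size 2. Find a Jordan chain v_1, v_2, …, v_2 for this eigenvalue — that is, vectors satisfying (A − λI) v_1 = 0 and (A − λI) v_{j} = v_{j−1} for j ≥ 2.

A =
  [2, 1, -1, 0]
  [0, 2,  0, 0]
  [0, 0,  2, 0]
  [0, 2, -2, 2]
A Jordan chain for λ = 2 of length 2:
v_1 = (1, 0, 0, 2)ᵀ
v_2 = (0, 1, 0, 0)ᵀ

Let N = A − (2)·I. We want v_2 with N^2 v_2 = 0 but N^1 v_2 ≠ 0; then v_{j-1} := N · v_j for j = 2, …, 2.

Pick v_2 = (0, 1, 0, 0)ᵀ.
Then v_1 = N · v_2 = (1, 0, 0, 2)ᵀ.

Sanity check: (A − (2)·I) v_1 = (0, 0, 0, 0)ᵀ = 0. ✓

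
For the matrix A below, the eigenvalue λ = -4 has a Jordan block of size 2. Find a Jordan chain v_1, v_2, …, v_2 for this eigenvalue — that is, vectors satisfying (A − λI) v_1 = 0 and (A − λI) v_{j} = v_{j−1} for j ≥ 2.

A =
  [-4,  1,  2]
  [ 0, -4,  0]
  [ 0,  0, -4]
A Jordan chain for λ = -4 of length 2:
v_1 = (1, 0, 0)ᵀ
v_2 = (0, 1, 0)ᵀ

Let N = A − (-4)·I. We want v_2 with N^2 v_2 = 0 but N^1 v_2 ≠ 0; then v_{j-1} := N · v_j for j = 2, …, 2.

Pick v_2 = (0, 1, 0)ᵀ.
Then v_1 = N · v_2 = (1, 0, 0)ᵀ.

Sanity check: (A − (-4)·I) v_1 = (0, 0, 0)ᵀ = 0. ✓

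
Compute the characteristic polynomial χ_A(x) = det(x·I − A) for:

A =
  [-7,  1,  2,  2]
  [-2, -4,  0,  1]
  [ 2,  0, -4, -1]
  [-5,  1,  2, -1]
x^4 + 16*x^3 + 96*x^2 + 256*x + 256

Expanding det(x·I − A) (e.g. by cofactor expansion or by noting that A is similar to its Jordan form J, which has the same characteristic polynomial as A) gives
  χ_A(x) = x^4 + 16*x^3 + 96*x^2 + 256*x + 256
which factors as (x + 4)^4. The eigenvalues (with algebraic multiplicities) are λ = -4 with multiplicity 4.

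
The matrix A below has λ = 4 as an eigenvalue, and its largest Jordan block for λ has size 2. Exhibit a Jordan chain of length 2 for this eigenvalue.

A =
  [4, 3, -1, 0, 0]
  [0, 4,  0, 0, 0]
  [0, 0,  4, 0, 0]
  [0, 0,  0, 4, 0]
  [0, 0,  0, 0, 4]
A Jordan chain for λ = 4 of length 2:
v_1 = (3, 0, 0, 0, 0)ᵀ
v_2 = (0, 1, 0, 0, 0)ᵀ

Let N = A − (4)·I. We want v_2 with N^2 v_2 = 0 but N^1 v_2 ≠ 0; then v_{j-1} := N · v_j for j = 2, …, 2.

Pick v_2 = (0, 1, 0, 0, 0)ᵀ.
Then v_1 = N · v_2 = (3, 0, 0, 0, 0)ᵀ.

Sanity check: (A − (4)·I) v_1 = (0, 0, 0, 0, 0)ᵀ = 0. ✓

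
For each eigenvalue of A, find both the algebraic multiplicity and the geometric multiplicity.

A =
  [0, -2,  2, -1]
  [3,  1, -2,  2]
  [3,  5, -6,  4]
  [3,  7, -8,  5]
λ = 0: alg = 4, geom = 2

Step 1 — factor the characteristic polynomial to read off the algebraic multiplicities:
  χ_A(x) = x^4

Step 2 — compute geometric multiplicities via the rank-nullity identity g(λ) = n − rank(A − λI):
  rank(A − (0)·I) = 2, so dim ker(A − (0)·I) = n − 2 = 2

Summary:
  λ = 0: algebraic multiplicity = 4, geometric multiplicity = 2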